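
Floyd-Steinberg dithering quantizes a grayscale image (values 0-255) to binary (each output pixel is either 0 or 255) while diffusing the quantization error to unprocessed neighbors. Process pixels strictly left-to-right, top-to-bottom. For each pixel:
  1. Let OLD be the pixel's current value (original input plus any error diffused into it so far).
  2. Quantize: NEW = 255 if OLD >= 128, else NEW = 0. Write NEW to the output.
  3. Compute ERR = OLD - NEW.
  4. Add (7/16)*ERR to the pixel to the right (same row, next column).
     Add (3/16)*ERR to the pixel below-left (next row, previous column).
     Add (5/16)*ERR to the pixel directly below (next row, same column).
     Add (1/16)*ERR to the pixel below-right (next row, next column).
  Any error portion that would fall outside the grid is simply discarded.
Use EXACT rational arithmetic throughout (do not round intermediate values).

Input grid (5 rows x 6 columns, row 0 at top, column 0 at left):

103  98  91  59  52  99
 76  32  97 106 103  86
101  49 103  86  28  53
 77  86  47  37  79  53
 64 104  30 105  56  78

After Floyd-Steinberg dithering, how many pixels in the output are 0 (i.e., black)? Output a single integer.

Answer: 21

Derivation:
(0,0): OLD=103 → NEW=0, ERR=103
(0,1): OLD=2289/16 → NEW=255, ERR=-1791/16
(0,2): OLD=10759/256 → NEW=0, ERR=10759/256
(0,3): OLD=316977/4096 → NEW=0, ERR=316977/4096
(0,4): OLD=5626711/65536 → NEW=0, ERR=5626711/65536
(0,5): OLD=143196001/1048576 → NEW=255, ERR=-124190879/1048576
(1,0): OLD=22323/256 → NEW=0, ERR=22323/256
(1,1): OLD=101349/2048 → NEW=0, ERR=101349/2048
(1,2): OLD=9129033/65536 → NEW=255, ERR=-7582647/65536
(1,3): OLD=25765781/262144 → NEW=0, ERR=25765781/262144
(1,4): OLD=2608205471/16777216 → NEW=255, ERR=-1669984609/16777216
(1,5): OLD=2900724649/268435456 → NEW=0, ERR=2900724649/268435456
(2,0): OLD=4506535/32768 → NEW=255, ERR=-3849305/32768
(2,1): OLD=-3327459/1048576 → NEW=0, ERR=-3327459/1048576
(2,2): OLD=1459229335/16777216 → NEW=0, ERR=1459229335/16777216
(2,3): OLD=17296996511/134217728 → NEW=255, ERR=-16928524129/134217728
(2,4): OLD=-215252688547/4294967296 → NEW=0, ERR=-215252688547/4294967296
(2,5): OLD=1939905359195/68719476736 → NEW=0, ERR=1939905359195/68719476736
(3,0): OLD=665974455/16777216 → NEW=0, ERR=665974455/16777216
(3,1): OLD=14943958763/134217728 → NEW=0, ERR=14943958763/134217728
(3,2): OLD=106348564529/1073741824 → NEW=0, ERR=106348564529/1073741824
(3,3): OLD=2539621229523/68719476736 → NEW=0, ERR=2539621229523/68719476736
(3,4): OLD=42285431920371/549755813888 → NEW=0, ERR=42285431920371/549755813888
(3,5): OLD=812234823853405/8796093022208 → NEW=0, ERR=812234823853405/8796093022208
(4,0): OLD=208909807961/2147483648 → NEW=0, ERR=208909807961/2147483648
(4,1): OLD=6954634264453/34359738368 → NEW=255, ERR=-1807099019387/34359738368
(4,2): OLD=56987673786367/1099511627776 → NEW=0, ERR=56987673786367/1099511627776
(4,3): OLD=2811876471130011/17592186044416 → NEW=255, ERR=-1674130970196069/17592186044416
(4,4): OLD=16332902989561931/281474976710656 → NEW=0, ERR=16332902989561931/281474976710656
(4,5): OLD=617218804821606957/4503599627370496 → NEW=255, ERR=-531199100157869523/4503599627370496
Output grid:
  Row 0: .#...#  (4 black, running=4)
  Row 1: ..#.#.  (4 black, running=8)
  Row 2: #..#..  (4 black, running=12)
  Row 3: ......  (6 black, running=18)
  Row 4: .#.#.#  (3 black, running=21)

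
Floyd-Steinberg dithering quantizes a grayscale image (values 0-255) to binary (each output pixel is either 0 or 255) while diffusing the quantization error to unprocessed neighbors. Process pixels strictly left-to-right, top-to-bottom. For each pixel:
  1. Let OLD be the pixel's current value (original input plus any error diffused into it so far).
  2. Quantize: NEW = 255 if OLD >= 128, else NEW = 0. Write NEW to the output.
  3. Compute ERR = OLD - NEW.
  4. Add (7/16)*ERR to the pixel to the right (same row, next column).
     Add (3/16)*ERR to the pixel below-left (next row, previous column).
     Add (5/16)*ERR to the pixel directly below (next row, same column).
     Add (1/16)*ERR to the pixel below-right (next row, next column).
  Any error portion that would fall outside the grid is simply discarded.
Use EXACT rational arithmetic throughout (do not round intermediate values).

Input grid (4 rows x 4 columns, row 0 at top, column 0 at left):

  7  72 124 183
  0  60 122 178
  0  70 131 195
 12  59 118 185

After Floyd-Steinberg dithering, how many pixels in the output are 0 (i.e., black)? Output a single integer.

Answer: 10

Derivation:
(0,0): OLD=7 → NEW=0, ERR=7
(0,1): OLD=1201/16 → NEW=0, ERR=1201/16
(0,2): OLD=40151/256 → NEW=255, ERR=-25129/256
(0,3): OLD=573665/4096 → NEW=255, ERR=-470815/4096
(1,0): OLD=4163/256 → NEW=0, ERR=4163/256
(1,1): OLD=148693/2048 → NEW=0, ERR=148693/2048
(1,2): OLD=6961785/65536 → NEW=0, ERR=6961785/65536
(1,3): OLD=191280799/1048576 → NEW=255, ERR=-76106081/1048576
(2,0): OLD=612599/32768 → NEW=0, ERR=612599/32768
(2,1): OLD=127718669/1048576 → NEW=0, ERR=127718669/1048576
(2,2): OLD=437075169/2097152 → NEW=255, ERR=-97698591/2097152
(2,3): OLD=5320940413/33554432 → NEW=255, ERR=-3235439747/33554432
(3,0): OLD=682498439/16777216 → NEW=0, ERR=682498439/16777216
(3,1): OLD=28801559001/268435456 → NEW=0, ERR=28801559001/268435456
(3,2): OLD=600935381031/4294967296 → NEW=255, ERR=-494281279449/4294967296
(3,3): OLD=6982366087569/68719476736 → NEW=0, ERR=6982366087569/68719476736
Output grid:
  Row 0: ..##  (2 black, running=2)
  Row 1: ...#  (3 black, running=5)
  Row 2: ..##  (2 black, running=7)
  Row 3: ..#.  (3 black, running=10)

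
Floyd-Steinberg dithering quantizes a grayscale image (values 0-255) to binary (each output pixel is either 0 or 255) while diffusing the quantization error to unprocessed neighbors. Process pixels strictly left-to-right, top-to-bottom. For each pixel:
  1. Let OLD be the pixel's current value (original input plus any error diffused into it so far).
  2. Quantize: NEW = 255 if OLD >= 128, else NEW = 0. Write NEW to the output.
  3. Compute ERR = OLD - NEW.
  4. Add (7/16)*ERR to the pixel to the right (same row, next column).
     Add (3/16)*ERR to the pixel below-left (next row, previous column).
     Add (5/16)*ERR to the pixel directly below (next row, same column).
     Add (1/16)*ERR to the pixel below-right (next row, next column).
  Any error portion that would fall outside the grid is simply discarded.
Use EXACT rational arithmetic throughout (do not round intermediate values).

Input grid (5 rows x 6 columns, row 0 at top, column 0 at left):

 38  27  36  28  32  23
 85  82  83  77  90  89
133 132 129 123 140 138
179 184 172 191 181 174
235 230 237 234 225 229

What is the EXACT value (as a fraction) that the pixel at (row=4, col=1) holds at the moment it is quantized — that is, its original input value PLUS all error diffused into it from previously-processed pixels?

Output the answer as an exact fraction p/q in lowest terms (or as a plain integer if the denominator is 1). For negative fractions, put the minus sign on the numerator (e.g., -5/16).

Answer: 3024188529745/17179869184

Derivation:
(0,0): OLD=38 → NEW=0, ERR=38
(0,1): OLD=349/8 → NEW=0, ERR=349/8
(0,2): OLD=7051/128 → NEW=0, ERR=7051/128
(0,3): OLD=106701/2048 → NEW=0, ERR=106701/2048
(0,4): OLD=1795483/32768 → NEW=0, ERR=1795483/32768
(0,5): OLD=24627005/524288 → NEW=0, ERR=24627005/524288
(1,0): OLD=13447/128 → NEW=0, ERR=13447/128
(1,1): OLD=158001/1024 → NEW=255, ERR=-103119/1024
(1,2): OLD=2249605/32768 → NEW=0, ERR=2249605/32768
(1,3): OLD=17961249/131072 → NEW=255, ERR=-15462111/131072
(1,4): OLD=566870723/8388608 → NEW=0, ERR=566870723/8388608
(1,5): OLD=18343276901/134217728 → NEW=255, ERR=-15882243739/134217728
(2,0): OLD=2407595/16384 → NEW=255, ERR=-1770325/16384
(2,1): OLD=38113673/524288 → NEW=0, ERR=38113673/524288
(2,2): OLD=1290552283/8388608 → NEW=255, ERR=-848542757/8388608
(2,3): OLD=3948808387/67108864 → NEW=0, ERR=3948808387/67108864
(2,4): OLD=337800753097/2147483648 → NEW=255, ERR=-209807577143/2147483648
(2,5): OLD=2147530260751/34359738368 → NEW=0, ERR=2147530260751/34359738368
(3,0): OLD=1332649851/8388608 → NEW=255, ERR=-806445189/8388608
(3,1): OLD=9324002399/67108864 → NEW=255, ERR=-7788757921/67108864
(3,2): OLD=56472776653/536870912 → NEW=0, ERR=56472776653/536870912
(3,3): OLD=7929107439271/34359738368 → NEW=255, ERR=-832625844569/34359738368
(3,4): OLD=42678597953351/274877906944 → NEW=255, ERR=-27415268317369/274877906944
(3,5): OLD=632399055266249/4398046511104 → NEW=255, ERR=-489102805065271/4398046511104
(4,0): OLD=196705247317/1073741824 → NEW=255, ERR=-77098917803/1073741824
(4,1): OLD=3024188529745/17179869184 → NEW=255, ERR=-1356678112175/17179869184
Target (4,1): original=230, with diffused error = 3024188529745/17179869184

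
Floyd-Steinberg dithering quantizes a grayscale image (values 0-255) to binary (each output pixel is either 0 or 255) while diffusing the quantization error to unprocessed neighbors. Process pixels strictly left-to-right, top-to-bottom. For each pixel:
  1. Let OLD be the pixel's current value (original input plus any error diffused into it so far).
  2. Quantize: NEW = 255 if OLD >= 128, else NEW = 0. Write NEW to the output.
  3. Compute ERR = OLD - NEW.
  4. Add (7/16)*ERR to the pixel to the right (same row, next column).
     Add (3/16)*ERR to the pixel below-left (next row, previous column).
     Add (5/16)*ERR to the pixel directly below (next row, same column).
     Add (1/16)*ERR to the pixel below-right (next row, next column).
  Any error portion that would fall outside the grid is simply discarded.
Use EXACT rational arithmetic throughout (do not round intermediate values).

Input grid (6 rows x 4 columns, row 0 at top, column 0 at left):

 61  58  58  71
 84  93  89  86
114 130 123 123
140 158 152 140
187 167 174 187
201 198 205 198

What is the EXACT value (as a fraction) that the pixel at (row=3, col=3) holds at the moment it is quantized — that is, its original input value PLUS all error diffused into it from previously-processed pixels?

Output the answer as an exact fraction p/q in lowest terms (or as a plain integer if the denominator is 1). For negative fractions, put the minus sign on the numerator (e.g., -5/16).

Answer: 7200798411243/68719476736

Derivation:
(0,0): OLD=61 → NEW=0, ERR=61
(0,1): OLD=1355/16 → NEW=0, ERR=1355/16
(0,2): OLD=24333/256 → NEW=0, ERR=24333/256
(0,3): OLD=461147/4096 → NEW=0, ERR=461147/4096
(1,0): OLD=30449/256 → NEW=0, ERR=30449/256
(1,1): OLD=395543/2048 → NEW=255, ERR=-126697/2048
(1,2): OLD=7735907/65536 → NEW=0, ERR=7735907/65536
(1,3): OLD=187449893/1048576 → NEW=255, ERR=-79936987/1048576
(2,0): OLD=4573421/32768 → NEW=255, ERR=-3782419/32768
(2,1): OLD=94092159/1048576 → NEW=0, ERR=94092159/1048576
(2,2): OLD=379554427/2097152 → NEW=255, ERR=-155219333/2097152
(2,3): OLD=2488838959/33554432 → NEW=0, ERR=2488838959/33554432
(3,0): OLD=2025899677/16777216 → NEW=0, ERR=2025899677/16777216
(3,1): OLD=58459609987/268435456 → NEW=255, ERR=-9991431293/268435456
(3,2): OLD=567374364541/4294967296 → NEW=255, ERR=-527842295939/4294967296
(3,3): OLD=7200798411243/68719476736 → NEW=0, ERR=7200798411243/68719476736
Target (3,3): original=140, with diffused error = 7200798411243/68719476736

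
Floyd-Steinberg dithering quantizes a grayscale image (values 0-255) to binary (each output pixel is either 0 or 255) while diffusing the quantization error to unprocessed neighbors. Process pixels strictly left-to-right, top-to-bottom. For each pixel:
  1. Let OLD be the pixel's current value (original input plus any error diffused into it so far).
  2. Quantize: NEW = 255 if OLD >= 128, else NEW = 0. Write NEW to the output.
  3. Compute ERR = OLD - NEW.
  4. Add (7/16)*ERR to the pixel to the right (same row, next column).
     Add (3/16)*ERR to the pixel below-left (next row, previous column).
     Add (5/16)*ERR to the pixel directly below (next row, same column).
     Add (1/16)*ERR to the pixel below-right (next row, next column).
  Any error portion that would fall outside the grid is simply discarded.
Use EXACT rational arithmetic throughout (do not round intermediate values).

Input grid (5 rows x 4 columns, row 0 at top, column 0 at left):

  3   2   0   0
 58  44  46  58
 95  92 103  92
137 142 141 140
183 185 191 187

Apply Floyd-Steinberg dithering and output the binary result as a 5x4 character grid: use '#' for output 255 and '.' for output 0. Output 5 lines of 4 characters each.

(0,0): OLD=3 → NEW=0, ERR=3
(0,1): OLD=53/16 → NEW=0, ERR=53/16
(0,2): OLD=371/256 → NEW=0, ERR=371/256
(0,3): OLD=2597/4096 → NEW=0, ERR=2597/4096
(1,0): OLD=15247/256 → NEW=0, ERR=15247/256
(1,1): OLD=146537/2048 → NEW=0, ERR=146537/2048
(1,2): OLD=5117213/65536 → NEW=0, ERR=5117213/65536
(1,3): OLD=96940635/1048576 → NEW=0, ERR=96940635/1048576
(2,0): OLD=4162451/32768 → NEW=0, ERR=4162451/32768
(2,1): OLD=197444097/1048576 → NEW=255, ERR=-69942783/1048576
(2,2): OLD=251709957/2097152 → NEW=0, ERR=251709957/2097152
(2,3): OLD=5982134609/33554432 → NEW=255, ERR=-2574245551/33554432
(3,0): OLD=2754642403/16777216 → NEW=255, ERR=-1523547677/16777216
(3,1): OLD=30029792253/268435456 → NEW=0, ERR=30029792253/268435456
(3,2): OLD=897206061315/4294967296 → NEW=255, ERR=-198010599165/4294967296
(3,3): OLD=7102637388181/68719476736 → NEW=0, ERR=7102637388181/68719476736
(4,0): OLD=754184577767/4294967296 → NEW=255, ERR=-341032082713/4294967296
(4,1): OLD=5872100997301/34359738368 → NEW=255, ERR=-2889632286539/34359738368
(4,2): OLD=182706559941781/1099511627776 → NEW=255, ERR=-97668905141099/1099511627776
(4,3): OLD=3123576731986339/17592186044416 → NEW=255, ERR=-1362430709339741/17592186044416
Row 0: ....
Row 1: ....
Row 2: .#.#
Row 3: #.#.
Row 4: ####

Answer: ....
....
.#.#
#.#.
####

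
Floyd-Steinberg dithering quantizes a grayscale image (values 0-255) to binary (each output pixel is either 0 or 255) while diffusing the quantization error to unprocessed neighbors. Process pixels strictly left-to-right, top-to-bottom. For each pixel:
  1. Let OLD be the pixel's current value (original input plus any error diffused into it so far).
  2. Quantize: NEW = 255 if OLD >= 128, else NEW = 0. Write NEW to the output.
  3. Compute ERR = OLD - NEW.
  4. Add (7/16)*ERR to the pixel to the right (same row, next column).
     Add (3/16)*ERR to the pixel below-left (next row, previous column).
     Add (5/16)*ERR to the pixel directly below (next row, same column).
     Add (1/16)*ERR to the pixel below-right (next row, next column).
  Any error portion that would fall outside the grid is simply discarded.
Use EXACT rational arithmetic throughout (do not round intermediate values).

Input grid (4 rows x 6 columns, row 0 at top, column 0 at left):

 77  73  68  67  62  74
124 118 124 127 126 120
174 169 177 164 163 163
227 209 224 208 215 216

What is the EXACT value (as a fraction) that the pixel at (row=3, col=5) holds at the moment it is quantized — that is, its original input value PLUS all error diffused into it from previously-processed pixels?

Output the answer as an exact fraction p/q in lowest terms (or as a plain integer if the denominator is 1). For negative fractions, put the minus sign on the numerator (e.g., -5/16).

(0,0): OLD=77 → NEW=0, ERR=77
(0,1): OLD=1707/16 → NEW=0, ERR=1707/16
(0,2): OLD=29357/256 → NEW=0, ERR=29357/256
(0,3): OLD=479931/4096 → NEW=0, ERR=479931/4096
(0,4): OLD=7422749/65536 → NEW=0, ERR=7422749/65536
(0,5): OLD=129553867/1048576 → NEW=0, ERR=129553867/1048576
(1,0): OLD=43025/256 → NEW=255, ERR=-22255/256
(1,1): OLD=285943/2048 → NEW=255, ERR=-236297/2048
(1,2): OLD=9043651/65536 → NEW=255, ERR=-7668029/65536
(1,3): OLD=36917767/262144 → NEW=255, ERR=-29928953/262144
(1,4): OLD=2381262389/16777216 → NEW=255, ERR=-1896927691/16777216
(1,5): OLD=31198293987/268435456 → NEW=0, ERR=31198293987/268435456
(2,0): OLD=4102541/32768 → NEW=0, ERR=4102541/32768
(2,1): OLD=168136031/1048576 → NEW=255, ERR=-99250849/1048576
(2,2): OLD=1181237469/16777216 → NEW=0, ERR=1181237469/16777216
(2,3): OLD=17530506805/134217728 → NEW=255, ERR=-16695013835/134217728
(2,4): OLD=377542894367/4294967296 → NEW=0, ERR=377542894367/4294967296
(2,5): OLD=15854324998601/68719476736 → NEW=255, ERR=-1669141569079/68719476736
(3,0): OLD=4167082045/16777216 → NEW=255, ERR=-111108035/16777216
(3,1): OLD=26514699769/134217728 → NEW=255, ERR=-7710820871/134217728
(3,2): OLD=205760469819/1073741824 → NEW=255, ERR=-68043695301/1073741824
(3,3): OLD=11152250954225/68719476736 → NEW=255, ERR=-6371215613455/68719476736
(3,4): OLD=104222325218129/549755813888 → NEW=255, ERR=-35965407323311/549755813888
(3,5): OLD=1629758069249567/8796093022208 → NEW=255, ERR=-613245651413473/8796093022208
Target (3,5): original=216, with diffused error = 1629758069249567/8796093022208

Answer: 1629758069249567/8796093022208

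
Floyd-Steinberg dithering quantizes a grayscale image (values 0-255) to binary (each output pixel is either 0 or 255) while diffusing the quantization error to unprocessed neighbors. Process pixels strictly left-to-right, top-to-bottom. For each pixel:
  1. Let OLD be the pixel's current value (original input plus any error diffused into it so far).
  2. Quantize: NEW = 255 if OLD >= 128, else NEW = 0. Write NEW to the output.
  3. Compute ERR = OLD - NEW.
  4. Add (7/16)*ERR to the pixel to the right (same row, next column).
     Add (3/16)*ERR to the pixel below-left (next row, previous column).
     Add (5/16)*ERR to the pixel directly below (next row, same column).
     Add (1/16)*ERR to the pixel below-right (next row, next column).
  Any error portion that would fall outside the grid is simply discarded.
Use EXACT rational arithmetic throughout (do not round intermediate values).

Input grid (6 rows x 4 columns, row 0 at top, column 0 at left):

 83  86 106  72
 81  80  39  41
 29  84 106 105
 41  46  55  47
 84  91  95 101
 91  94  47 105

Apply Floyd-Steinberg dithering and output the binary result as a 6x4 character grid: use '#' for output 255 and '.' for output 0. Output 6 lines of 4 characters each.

Answer: ..#.
#...
..#.
....
.#.#
.#..

Derivation:
(0,0): OLD=83 → NEW=0, ERR=83
(0,1): OLD=1957/16 → NEW=0, ERR=1957/16
(0,2): OLD=40835/256 → NEW=255, ERR=-24445/256
(0,3): OLD=123797/4096 → NEW=0, ERR=123797/4096
(1,0): OLD=33247/256 → NEW=255, ERR=-32033/256
(1,1): OLD=103961/2048 → NEW=0, ERR=103961/2048
(1,2): OLD=2928141/65536 → NEW=0, ERR=2928141/65536
(1,3): OLD=67134443/1048576 → NEW=0, ERR=67134443/1048576
(2,0): OLD=-19165/32768 → NEW=0, ERR=-19165/32768
(2,1): OLD=105029809/1048576 → NEW=0, ERR=105029809/1048576
(2,2): OLD=375309525/2097152 → NEW=255, ERR=-159464235/2097152
(2,3): OLD=3172010657/33554432 → NEW=0, ERR=3172010657/33554432
(3,0): OLD=999888883/16777216 → NEW=0, ERR=999888883/16777216
(3,1): OLD=23912683757/268435456 → NEW=0, ERR=23912683757/268435456
(3,2): OLD=404570764051/4294967296 → NEW=0, ERR=404570764051/4294967296
(3,3): OLD=7765314822149/68719476736 → NEW=0, ERR=7765314822149/68719476736
(4,0): OLD=512506414775/4294967296 → NEW=0, ERR=512506414775/4294967296
(4,1): OLD=6611857916581/34359738368 → NEW=255, ERR=-2149875367259/34359738368
(4,2): OLD=136138602129413/1099511627776 → NEW=0, ERR=136138602129413/1099511627776
(4,3): OLD=3454576306760883/17592186044416 → NEW=255, ERR=-1031431134565197/17592186044416
(5,0): OLD=64078409553031/549755813888 → NEW=0, ERR=64078409553031/549755813888
(5,1): OLD=2746400611726737/17592186044416 → NEW=255, ERR=-1739606829599343/17592186044416
(5,2): OLD=242129208650821/8796093022208 → NEW=0, ERR=242129208650821/8796093022208
(5,3): OLD=29965743436974997/281474976710656 → NEW=0, ERR=29965743436974997/281474976710656
Row 0: ..#.
Row 1: #...
Row 2: ..#.
Row 3: ....
Row 4: .#.#
Row 5: .#..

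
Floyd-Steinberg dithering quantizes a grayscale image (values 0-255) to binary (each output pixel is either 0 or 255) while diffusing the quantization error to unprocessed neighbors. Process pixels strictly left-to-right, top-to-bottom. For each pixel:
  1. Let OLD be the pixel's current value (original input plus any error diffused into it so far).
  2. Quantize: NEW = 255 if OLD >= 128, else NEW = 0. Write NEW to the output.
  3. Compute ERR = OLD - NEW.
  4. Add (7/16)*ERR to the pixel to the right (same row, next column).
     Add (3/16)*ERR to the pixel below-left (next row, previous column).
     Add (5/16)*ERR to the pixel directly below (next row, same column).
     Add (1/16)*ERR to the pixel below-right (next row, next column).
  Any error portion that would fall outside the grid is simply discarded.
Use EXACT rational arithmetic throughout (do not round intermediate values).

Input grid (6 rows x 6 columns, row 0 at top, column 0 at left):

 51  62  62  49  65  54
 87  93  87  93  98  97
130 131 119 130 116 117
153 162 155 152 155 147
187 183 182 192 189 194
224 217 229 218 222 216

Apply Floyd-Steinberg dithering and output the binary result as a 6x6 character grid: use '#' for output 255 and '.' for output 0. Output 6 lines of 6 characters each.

(0,0): OLD=51 → NEW=0, ERR=51
(0,1): OLD=1349/16 → NEW=0, ERR=1349/16
(0,2): OLD=25315/256 → NEW=0, ERR=25315/256
(0,3): OLD=377909/4096 → NEW=0, ERR=377909/4096
(0,4): OLD=6905203/65536 → NEW=0, ERR=6905203/65536
(0,5): OLD=104959525/1048576 → NEW=0, ERR=104959525/1048576
(1,0): OLD=30399/256 → NEW=0, ERR=30399/256
(1,1): OLD=395321/2048 → NEW=255, ERR=-126919/2048
(1,2): OLD=7429037/65536 → NEW=0, ERR=7429037/65536
(1,3): OLD=51737449/262144 → NEW=255, ERR=-15109271/262144
(1,4): OLD=2185147099/16777216 → NEW=255, ERR=-2093042981/16777216
(1,5): OLD=21551432333/268435456 → NEW=0, ERR=21551432333/268435456
(2,0): OLD=5095043/32768 → NEW=255, ERR=-3260797/32768
(2,1): OLD=101474513/1048576 → NEW=0, ERR=101474513/1048576
(2,2): OLD=3054839475/16777216 → NEW=255, ERR=-1223350605/16777216
(2,3): OLD=8560446427/134217728 → NEW=0, ERR=8560446427/134217728
(2,4): OLD=499801421329/4294967296 → NEW=0, ERR=499801421329/4294967296
(2,5): OLD=12727084310919/68719476736 → NEW=255, ERR=-4796382256761/68719476736
(3,0): OLD=2349610067/16777216 → NEW=255, ERR=-1928580013/16777216
(3,1): OLD=16382432471/134217728 → NEW=0, ERR=16382432471/134217728
(3,2): OLD=218636522741/1073741824 → NEW=255, ERR=-55167642379/1073741824
(3,3): OLD=11456564414687/68719476736 → NEW=255, ERR=-6066902152993/68719476736
(3,4): OLD=78966951370495/549755813888 → NEW=255, ERR=-61220781170945/549755813888
(3,5): OLD=736599497727633/8796093022208 → NEW=0, ERR=736599497727633/8796093022208
(4,0): OLD=373583539069/2147483648 → NEW=255, ERR=-174024791171/2147483648
(4,1): OLD=5802389084889/34359738368 → NEW=255, ERR=-2959344198951/34359738368
(4,2): OLD=131213750874811/1099511627776 → NEW=0, ERR=131213750874811/1099511627776
(4,3): OLD=3387027451590343/17592186044416 → NEW=255, ERR=-1098979989735737/17592186044416
(4,4): OLD=38577055718012215/281474976710656 → NEW=255, ERR=-33199063343205065/281474976710656
(4,5): OLD=727815763984338209/4503599627370496 → NEW=255, ERR=-420602140995138271/4503599627370496
(5,0): OLD=100345286420379/549755813888 → NEW=255, ERR=-39842446121061/549755813888
(5,1): OLD=3090755613656139/17592186044416 → NEW=255, ERR=-1395251827669941/17592186044416
(5,2): OLD=30187991371982697/140737488355328 → NEW=255, ERR=-5700068158625943/140737488355328
(5,3): OLD=748058895561482387/4503599627370496 → NEW=255, ERR=-400359009417994093/4503599627370496
(5,4): OLD=1124400305334984307/9007199254740992 → NEW=0, ERR=1124400305334984307/9007199254740992
(5,5): OLD=33731291324795813711/144115188075855872 → NEW=255, ERR=-3018081634547433649/144115188075855872
Row 0: ......
Row 1: .#.##.
Row 2: #.#..#
Row 3: #.###.
Row 4: ##.###
Row 5: ####.#

Answer: ......
.#.##.
#.#..#
#.###.
##.###
####.#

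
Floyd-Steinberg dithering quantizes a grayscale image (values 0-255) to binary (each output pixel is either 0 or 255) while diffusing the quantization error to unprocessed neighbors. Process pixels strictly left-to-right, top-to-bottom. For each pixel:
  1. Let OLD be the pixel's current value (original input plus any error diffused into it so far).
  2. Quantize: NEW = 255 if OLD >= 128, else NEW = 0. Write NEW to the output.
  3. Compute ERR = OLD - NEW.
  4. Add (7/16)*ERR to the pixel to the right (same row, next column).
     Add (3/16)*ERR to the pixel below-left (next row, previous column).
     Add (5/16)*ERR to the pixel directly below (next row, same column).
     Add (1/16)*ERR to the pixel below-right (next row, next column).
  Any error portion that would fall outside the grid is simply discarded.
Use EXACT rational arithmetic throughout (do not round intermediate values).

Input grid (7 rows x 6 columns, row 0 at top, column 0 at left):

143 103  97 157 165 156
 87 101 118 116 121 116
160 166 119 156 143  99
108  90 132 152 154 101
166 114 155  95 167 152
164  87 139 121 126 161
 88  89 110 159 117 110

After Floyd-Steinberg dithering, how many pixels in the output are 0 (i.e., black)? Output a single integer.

(0,0): OLD=143 → NEW=255, ERR=-112
(0,1): OLD=54 → NEW=0, ERR=54
(0,2): OLD=965/8 → NEW=0, ERR=965/8
(0,3): OLD=26851/128 → NEW=255, ERR=-5789/128
(0,4): OLD=297397/2048 → NEW=255, ERR=-224843/2048
(0,5): OLD=3537907/32768 → NEW=0, ERR=3537907/32768
(1,0): OLD=497/8 → NEW=0, ERR=497/8
(1,1): OLD=10283/64 → NEW=255, ERR=-6037/64
(1,2): OLD=223891/2048 → NEW=0, ERR=223891/2048
(1,3): OLD=1119429/8192 → NEW=255, ERR=-969531/8192
(1,4): OLD=27436277/524288 → NEW=0, ERR=27436277/524288
(1,5): OLD=1390605219/8388608 → NEW=255, ERR=-748489821/8388608
(2,0): OLD=165609/1024 → NEW=255, ERR=-95511/1024
(2,1): OLD=3935319/32768 → NEW=0, ERR=3935319/32768
(2,2): OLD=93123469/524288 → NEW=255, ERR=-40569971/524288
(2,3): OLD=427004029/4194304 → NEW=0, ERR=427004029/4194304
(2,4): OLD=24127824463/134217728 → NEW=255, ERR=-10097696177/134217728
(2,5): OLD=89061509145/2147483648 → NEW=0, ERR=89061509145/2147483648
(3,0): OLD=53147301/524288 → NEW=0, ERR=53147301/524288
(3,1): OLD=635609901/4194304 → NEW=255, ERR=-433937619/4194304
(3,2): OLD=2991370397/33554432 → NEW=0, ERR=2991370397/33554432
(3,3): OLD=437817529145/2147483648 → NEW=255, ERR=-109790801095/2147483648
(3,4): OLD=2100429498565/17179869184 → NEW=0, ERR=2100429498565/17179869184
(3,5): OLD=44735630346443/274877906944 → NEW=255, ERR=-25358235924277/274877906944
(4,0): OLD=11964150607/67108864 → NEW=255, ERR=-5148609713/67108864
(4,1): OLD=76402367335/1073741824 → NEW=0, ERR=76402367335/1073741824
(4,2): OLD=6801082652557/34359738368 → NEW=255, ERR=-1960650631283/34359738368
(4,3): OLD=45384724090697/549755813888 → NEW=0, ERR=45384724090697/549755813888
(4,4): OLD=1942453462488033/8796093022208 → NEW=255, ERR=-300550258175007/8796093022208
(4,5): OLD=16306348578165767/140737488355328 → NEW=0, ERR=16306348578165767/140737488355328
(5,0): OLD=2634816871141/17179869184 → NEW=255, ERR=-1746049770779/17179869184
(5,1): OLD=27090397724045/549755813888 → NEW=0, ERR=27090397724045/549755813888
(5,2): OLD=715354924000099/4398046511104 → NEW=255, ERR=-406146936331421/4398046511104
(5,3): OLD=13570379573477085/140737488355328 → NEW=0, ERR=13570379573477085/140737488355328
(5,4): OLD=25950809249149751/140737488355328 → NEW=255, ERR=-9937250281458889/140737488355328
(5,5): OLD=92425489198285357/562949953421312 → NEW=255, ERR=-51126748924149203/562949953421312
(6,0): OLD=575959415801799/8796093022208 → NEW=0, ERR=575959415801799/8796093022208
(6,1): OLD=15393725091533011/140737488355328 → NEW=0, ERR=15393725091533011/140737488355328
(6,2): OLD=84529206467716943/562949953421312 → NEW=255, ERR=-59023031654717617/562949953421312
(6,3): OLD=1119157240162407553/9007199254740992 → NEW=0, ERR=1119157240162407553/9007199254740992
(6,4): OLD=19930077940288517111/144115188075855872 → NEW=255, ERR=-16819295019054730249/144115188075855872
(6,5): OLD=60289682968998340801/2305843009213693952 → NEW=0, ERR=60289682968998340801/2305843009213693952
Output grid:
  Row 0: #..##.  (3 black, running=3)
  Row 1: .#.#.#  (3 black, running=6)
  Row 2: #.#.#.  (3 black, running=9)
  Row 3: .#.#.#  (3 black, running=12)
  Row 4: #.#.#.  (3 black, running=15)
  Row 5: #.#.##  (2 black, running=17)
  Row 6: ..#.#.  (4 black, running=21)

Answer: 21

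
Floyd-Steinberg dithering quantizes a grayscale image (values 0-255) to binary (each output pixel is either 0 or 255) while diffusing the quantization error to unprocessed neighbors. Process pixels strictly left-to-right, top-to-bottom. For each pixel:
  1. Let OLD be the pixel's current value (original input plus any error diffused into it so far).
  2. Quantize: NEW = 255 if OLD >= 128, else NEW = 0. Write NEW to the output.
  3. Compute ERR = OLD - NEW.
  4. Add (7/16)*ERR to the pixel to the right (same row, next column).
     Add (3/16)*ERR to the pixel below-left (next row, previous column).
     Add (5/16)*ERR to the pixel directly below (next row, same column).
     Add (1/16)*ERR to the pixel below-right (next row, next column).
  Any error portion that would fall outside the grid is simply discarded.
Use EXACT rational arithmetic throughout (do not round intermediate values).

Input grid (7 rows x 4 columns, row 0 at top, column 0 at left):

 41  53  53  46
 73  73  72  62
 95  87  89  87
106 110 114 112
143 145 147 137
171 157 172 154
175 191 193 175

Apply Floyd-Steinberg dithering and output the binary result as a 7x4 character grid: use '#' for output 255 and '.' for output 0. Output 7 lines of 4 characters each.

Answer: ....
.#..
..#.
#.#.
#.##
#.#.
####

Derivation:
(0,0): OLD=41 → NEW=0, ERR=41
(0,1): OLD=1135/16 → NEW=0, ERR=1135/16
(0,2): OLD=21513/256 → NEW=0, ERR=21513/256
(0,3): OLD=339007/4096 → NEW=0, ERR=339007/4096
(1,0): OLD=25373/256 → NEW=0, ERR=25373/256
(1,1): OLD=321227/2048 → NEW=255, ERR=-201013/2048
(1,2): OLD=4933031/65536 → NEW=0, ERR=4933031/65536
(1,3): OLD=132170817/1048576 → NEW=0, ERR=132170817/1048576
(2,0): OLD=3524841/32768 → NEW=0, ERR=3524841/32768
(2,1): OLD=129706387/1048576 → NEW=0, ERR=129706387/1048576
(2,2): OLD=386169151/2097152 → NEW=255, ERR=-148604609/2097152
(2,3): OLD=3358568483/33554432 → NEW=0, ERR=3358568483/33554432
(3,0): OLD=2731478617/16777216 → NEW=255, ERR=-1546711463/16777216
(3,1): OLD=27315638855/268435456 → NEW=0, ERR=27315638855/268435456
(3,2): OLD=699539272633/4294967296 → NEW=255, ERR=-395677387847/4294967296
(3,3): OLD=6771981269391/68719476736 → NEW=0, ERR=6771981269391/68719476736
(4,0): OLD=572390322853/4294967296 → NEW=255, ERR=-522826337627/4294967296
(4,1): OLD=3453400286831/34359738368 → NEW=0, ERR=3453400286831/34359738368
(4,2): OLD=205630369625999/1099511627776 → NEW=255, ERR=-74745095456881/1099511627776
(4,3): OLD=2327378910149273/17592186044416 → NEW=255, ERR=-2158628531176807/17592186044416
(5,0): OLD=83455391530261/549755813888 → NEW=255, ERR=-56732341011179/549755813888
(5,1): OLD=2162185651906611/17592186044416 → NEW=0, ERR=2162185651906611/17592186044416
(5,2): OLD=1651926352323615/8796093022208 → NEW=255, ERR=-591077368339425/8796093022208
(5,3): OLD=23082999073494943/281474976710656 → NEW=0, ERR=23082999073494943/281474976710656
(6,0): OLD=46667503318295993/281474976710656 → NEW=255, ERR=-25108615742921287/281474976710656
(6,1): OLD=771611684821536159/4503599627370496 → NEW=255, ERR=-376806220157940321/4503599627370496
(6,2): OLD=11417817527681431081/72057594037927936 → NEW=255, ERR=-6956868951990192599/72057594037927936
(6,3): OLD=177767313654903830047/1152921504606846976 → NEW=255, ERR=-116227670019842148833/1152921504606846976
Row 0: ....
Row 1: .#..
Row 2: ..#.
Row 3: #.#.
Row 4: #.##
Row 5: #.#.
Row 6: ####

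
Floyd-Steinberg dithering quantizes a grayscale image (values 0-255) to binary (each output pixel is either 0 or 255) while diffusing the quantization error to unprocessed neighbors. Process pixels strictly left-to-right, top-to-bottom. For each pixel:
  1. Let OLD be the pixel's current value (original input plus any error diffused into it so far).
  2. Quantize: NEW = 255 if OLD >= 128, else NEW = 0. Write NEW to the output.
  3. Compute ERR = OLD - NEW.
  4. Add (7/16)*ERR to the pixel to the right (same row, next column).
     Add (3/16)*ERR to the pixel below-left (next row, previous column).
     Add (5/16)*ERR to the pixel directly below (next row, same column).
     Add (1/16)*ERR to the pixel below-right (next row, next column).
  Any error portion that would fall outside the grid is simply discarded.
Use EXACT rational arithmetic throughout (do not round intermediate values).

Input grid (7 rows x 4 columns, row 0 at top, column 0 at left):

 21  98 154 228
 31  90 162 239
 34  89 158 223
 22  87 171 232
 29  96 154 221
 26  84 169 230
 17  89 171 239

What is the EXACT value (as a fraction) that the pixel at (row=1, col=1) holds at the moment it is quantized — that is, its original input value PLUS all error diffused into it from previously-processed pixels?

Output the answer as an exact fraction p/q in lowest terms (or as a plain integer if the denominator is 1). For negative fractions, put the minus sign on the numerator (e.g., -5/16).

Answer: 286495/2048

Derivation:
(0,0): OLD=21 → NEW=0, ERR=21
(0,1): OLD=1715/16 → NEW=0, ERR=1715/16
(0,2): OLD=51429/256 → NEW=255, ERR=-13851/256
(0,3): OLD=836931/4096 → NEW=255, ERR=-207549/4096
(1,0): OLD=14761/256 → NEW=0, ERR=14761/256
(1,1): OLD=286495/2048 → NEW=255, ERR=-235745/2048
Target (1,1): original=90, with diffused error = 286495/2048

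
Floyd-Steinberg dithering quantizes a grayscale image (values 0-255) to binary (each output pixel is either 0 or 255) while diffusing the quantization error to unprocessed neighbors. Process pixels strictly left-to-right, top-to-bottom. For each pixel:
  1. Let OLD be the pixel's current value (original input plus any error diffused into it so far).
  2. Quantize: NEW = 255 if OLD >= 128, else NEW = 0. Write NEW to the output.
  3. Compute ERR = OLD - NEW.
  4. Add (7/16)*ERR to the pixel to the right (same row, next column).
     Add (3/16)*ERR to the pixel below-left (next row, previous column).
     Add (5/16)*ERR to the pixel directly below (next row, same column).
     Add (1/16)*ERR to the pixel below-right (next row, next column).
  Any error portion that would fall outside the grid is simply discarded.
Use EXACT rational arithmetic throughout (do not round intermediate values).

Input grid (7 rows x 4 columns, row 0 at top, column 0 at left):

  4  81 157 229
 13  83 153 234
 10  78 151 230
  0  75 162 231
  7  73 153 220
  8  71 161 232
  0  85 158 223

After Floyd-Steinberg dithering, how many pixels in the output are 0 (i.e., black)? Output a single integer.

Answer: 14

Derivation:
(0,0): OLD=4 → NEW=0, ERR=4
(0,1): OLD=331/4 → NEW=0, ERR=331/4
(0,2): OLD=12365/64 → NEW=255, ERR=-3955/64
(0,3): OLD=206811/1024 → NEW=255, ERR=-54309/1024
(1,0): OLD=1905/64 → NEW=0, ERR=1905/64
(1,1): OLD=56599/512 → NEW=0, ERR=56599/512
(1,2): OLD=2904547/16384 → NEW=255, ERR=-1273373/16384
(1,3): OLD=47070885/262144 → NEW=255, ERR=-19775835/262144
(2,0): OLD=327917/8192 → NEW=0, ERR=327917/8192
(2,1): OLD=30761471/262144 → NEW=0, ERR=30761471/262144
(2,2): OLD=89556443/524288 → NEW=255, ERR=-44136997/524288
(2,3): OLD=1381914575/8388608 → NEW=255, ERR=-757180465/8388608
(3,0): OLD=144751133/4194304 → NEW=0, ERR=144751133/4194304
(3,1): OLD=7615945987/67108864 → NEW=0, ERR=7615945987/67108864
(3,2): OLD=188712724733/1073741824 → NEW=255, ERR=-85091440387/1073741824
(3,3): OLD=2797921631339/17179869184 → NEW=255, ERR=-1582945010581/17179869184
(4,0): OLD=41944121369/1073741824 → NEW=0, ERR=41944121369/1073741824
(4,1): OLD=969398473931/8589934592 → NEW=0, ERR=969398473931/8589934592
(4,2): OLD=46021430307435/274877906944 → NEW=255, ERR=-24072435963285/274877906944
(4,3): OLD=650644171114333/4398046511104 → NEW=255, ERR=-470857689217187/4398046511104
(5,0): OLD=5685471904329/137438953472 → NEW=0, ERR=5685471904329/137438953472
(5,1): OLD=485482051958559/4398046511104 → NEW=0, ERR=485482051958559/4398046511104
(5,2): OLD=371428320320379/2199023255552 → NEW=255, ERR=-189322609845381/2199023255552
(5,3): OLD=10935584689884219/70368744177664 → NEW=255, ERR=-7008445075420101/70368744177664
(6,0): OLD=2366121660568317/70368744177664 → NEW=0, ERR=2366121660568317/70368744177664
(6,1): OLD=135838898932145851/1125899906842624 → NEW=0, ERR=135838898932145851/1125899906842624
(6,2): OLD=3100359417500225325/18014398509481984 → NEW=255, ERR=-1493312202417680595/18014398509481984
(6,3): OLD=43300447948516864315/288230376151711744 → NEW=255, ERR=-30198297970169630405/288230376151711744
Output grid:
  Row 0: ..##  (2 black, running=2)
  Row 1: ..##  (2 black, running=4)
  Row 2: ..##  (2 black, running=6)
  Row 3: ..##  (2 black, running=8)
  Row 4: ..##  (2 black, running=10)
  Row 5: ..##  (2 black, running=12)
  Row 6: ..##  (2 black, running=14)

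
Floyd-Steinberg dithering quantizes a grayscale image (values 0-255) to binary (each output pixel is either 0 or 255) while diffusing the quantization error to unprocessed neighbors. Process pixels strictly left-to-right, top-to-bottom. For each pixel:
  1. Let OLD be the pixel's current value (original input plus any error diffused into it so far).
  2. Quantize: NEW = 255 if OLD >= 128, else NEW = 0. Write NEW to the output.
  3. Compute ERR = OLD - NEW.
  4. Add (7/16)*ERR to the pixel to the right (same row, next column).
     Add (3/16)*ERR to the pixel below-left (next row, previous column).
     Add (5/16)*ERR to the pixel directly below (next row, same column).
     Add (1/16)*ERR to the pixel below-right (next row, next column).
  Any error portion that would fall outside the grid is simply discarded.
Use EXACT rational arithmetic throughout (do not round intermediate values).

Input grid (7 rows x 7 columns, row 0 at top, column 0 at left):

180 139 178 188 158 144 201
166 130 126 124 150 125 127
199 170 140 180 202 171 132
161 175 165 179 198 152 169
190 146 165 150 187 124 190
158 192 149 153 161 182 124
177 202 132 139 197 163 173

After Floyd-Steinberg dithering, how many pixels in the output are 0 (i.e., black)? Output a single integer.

(0,0): OLD=180 → NEW=255, ERR=-75
(0,1): OLD=1699/16 → NEW=0, ERR=1699/16
(0,2): OLD=57461/256 → NEW=255, ERR=-7819/256
(0,3): OLD=715315/4096 → NEW=255, ERR=-329165/4096
(0,4): OLD=8050533/65536 → NEW=0, ERR=8050533/65536
(0,5): OLD=207348675/1048576 → NEW=255, ERR=-60038205/1048576
(0,6): OLD=2951952981/16777216 → NEW=255, ERR=-1326237099/16777216
(1,0): OLD=41593/256 → NEW=255, ERR=-23687/256
(1,1): OLD=229967/2048 → NEW=0, ERR=229967/2048
(1,2): OLD=10299003/65536 → NEW=255, ERR=-6412677/65536
(1,3): OLD=20237855/262144 → NEW=0, ERR=20237855/262144
(1,4): OLD=3462904125/16777216 → NEW=255, ERR=-815285955/16777216
(1,5): OLD=10563299533/134217728 → NEW=0, ERR=10563299533/134217728
(1,6): OLD=285939145827/2147483648 → NEW=255, ERR=-261669184413/2147483648
(2,0): OLD=6263253/32768 → NEW=255, ERR=-2092587/32768
(2,1): OLD=160454519/1048576 → NEW=255, ERR=-106932361/1048576
(2,2): OLD=1447866917/16777216 → NEW=0, ERR=1447866917/16777216
(2,3): OLD=30421030461/134217728 → NEW=255, ERR=-3804490179/134217728
(2,4): OLD=208300253901/1073741824 → NEW=255, ERR=-65503911219/1073741824
(2,5): OLD=4914160311023/34359738368 → NEW=255, ERR=-3847572972817/34359738368
(2,6): OLD=27405426550905/549755813888 → NEW=0, ERR=27405426550905/549755813888
(3,0): OLD=2045520773/16777216 → NEW=0, ERR=2045520773/16777216
(3,1): OLD=28006228769/134217728 → NEW=255, ERR=-6219291871/134217728
(3,2): OLD=171806811379/1073741824 → NEW=255, ERR=-101997353741/1073741824
(3,3): OLD=526296812405/4294967296 → NEW=0, ERR=526296812405/4294967296
(3,4): OLD=115326978445189/549755813888 → NEW=255, ERR=-24860754096251/549755813888
(3,5): OLD=451926649992543/4398046511104 → NEW=0, ERR=451926649992543/4398046511104
(3,6): OLD=15659532037488641/70368744177664 → NEW=255, ERR=-2284497727815679/70368744177664
(4,0): OLD=471184848427/2147483648 → NEW=255, ERR=-76423481813/2147483648
(4,1): OLD=3633856615855/34359738368 → NEW=0, ERR=3633856615855/34359738368
(4,2): OLD=110866113782689/549755813888 → NEW=255, ERR=-29321618758751/549755813888
(4,3): OLD=662093837277499/4398046511104 → NEW=255, ERR=-459408023054021/4398046511104
(4,4): OLD=5421688360937665/35184372088832 → NEW=255, ERR=-3550326521714495/35184372088832
(4,5): OLD=116025479436118721/1125899906842624 → NEW=0, ERR=116025479436118721/1125899906842624
(4,6): OLD=4167847477027244695/18014398509481984 → NEW=255, ERR=-425824142890661225/18014398509481984
(5,0): OLD=91649109896829/549755813888 → NEW=255, ERR=-48538622644611/549755813888
(5,1): OLD=766129381699839/4398046511104 → NEW=255, ERR=-355372478631681/4398046511104
(5,2): OLD=2955690179683753/35184372088832 → NEW=0, ERR=2955690179683753/35184372088832
(5,3): OLD=37958645021691309/281474976710656 → NEW=255, ERR=-33817474039525971/281474976710656
(5,4): OLD=1615844627852079823/18014398509481984 → NEW=0, ERR=1615844627852079823/18014398509481984
(5,5): OLD=34977819800837894367/144115188075855872 → NEW=255, ERR=-1771553158505352993/144115188075855872
(5,6): OLD=271341956685157326385/2305843009213693952 → NEW=0, ERR=271341956685157326385/2305843009213693952
(6,0): OLD=9447605377767045/70368744177664 → NEW=255, ERR=-8496424387537275/70368744177664
(6,1): OLD=151048209558506953/1125899906842624 → NEW=255, ERR=-136056266686362167/1125899906842624
(6,2): OLD=1401632122192465211/18014398509481984 → NEW=0, ERR=1401632122192465211/18014398509481984
(6,3): OLD=22707351351670599589/144115188075855872 → NEW=255, ERR=-14042021607672647771/144115188075855872
(6,4): OLD=49745187561464876367/288230376151711744 → NEW=255, ERR=-23753558357221618353/288230376151711744
(6,5): OLD=5562569029765013156107/36893488147419103232 → NEW=255, ERR=-3845270447826858168053/36893488147419103232
(6,6): OLD=96458120983503286314397/590295810358705651712 → NEW=255, ERR=-54067310657966654872163/590295810358705651712
Output grid:
  Row 0: #.##.##  (2 black, running=2)
  Row 1: #.#.#.#  (3 black, running=5)
  Row 2: ##.###.  (2 black, running=7)
  Row 3: .##.#.#  (3 black, running=10)
  Row 4: #.###.#  (2 black, running=12)
  Row 5: ##.#.#.  (3 black, running=15)
  Row 6: ##.####  (1 black, running=16)

Answer: 16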